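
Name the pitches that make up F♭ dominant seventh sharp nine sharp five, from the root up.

Fb  Ab  C  Ebb  G

Root Fb, quality dominant seventh sharp nine sharp five:
root → Fb
3rd (major 3rd) → Ab
5th (augmented 5th) → C
7th (minor 7th) → Ebb
9th (augmented 9th) → G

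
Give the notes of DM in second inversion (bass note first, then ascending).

A D F♯

In root position, DM is D–F♯–A.
Second inversion puts the fifth (A) in the bass.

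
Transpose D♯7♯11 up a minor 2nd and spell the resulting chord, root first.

D♯ up a minor 2nd → E. New chord: E dominant seventh sharp eleven.
E — root
G♯ — major 3rd
B — perfect 5th
D — minor 7th
A♯ — augmented 11th

E  G♯  B  D  A♯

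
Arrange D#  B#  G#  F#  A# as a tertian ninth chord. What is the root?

G#

Stacking in thirds gives G# – B# – D# – F# – A#, so G# is the root — G# dominant ninth.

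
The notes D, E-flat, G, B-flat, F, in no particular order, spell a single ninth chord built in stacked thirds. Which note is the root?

Arranged so that each adjacent pair is a third by letter name: E-flat – G – B-flat – D – F.
The bottom of that stack, E-flat, is the root (this is E-flat major ninth).

E-flat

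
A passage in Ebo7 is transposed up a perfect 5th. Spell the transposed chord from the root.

Bb, Db, Fb, Abb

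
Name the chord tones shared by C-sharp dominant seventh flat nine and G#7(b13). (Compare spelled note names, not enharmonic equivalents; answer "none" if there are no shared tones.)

G#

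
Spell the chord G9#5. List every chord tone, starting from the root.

G9#5: dominant ninth sharp five on G.
root → G
3rd (major 3rd) → B
5th (augmented 5th) → D#
7th (minor 7th) → F
9th (major 9th) → A

G B D# F A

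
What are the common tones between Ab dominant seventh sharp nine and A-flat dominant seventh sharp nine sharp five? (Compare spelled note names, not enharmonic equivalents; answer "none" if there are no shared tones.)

Ab dominant seventh sharp nine = A-flat, C, E-flat, G-flat, B.
A-flat dominant seventh sharp nine sharp five = A-flat, C, E, G-flat, B.
Shared: A-flat, C, G-flat, B.

A-flat  C  G-flat  B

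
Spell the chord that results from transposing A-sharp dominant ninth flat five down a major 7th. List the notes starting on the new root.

B, D-sharp, F, A, C-sharp

A-sharp down a major 7th → B. New chord: B dominant ninth flat five.
B — root
D-sharp — major 3rd
F — diminished 5th
A — minor 7th
C-sharp — major 9th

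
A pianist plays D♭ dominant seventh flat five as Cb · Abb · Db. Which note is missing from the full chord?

F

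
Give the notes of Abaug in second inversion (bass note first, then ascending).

In root position, Abaug is Ab–C–E.
Second inversion puts the fifth (E) in the bass.

E, Ab, C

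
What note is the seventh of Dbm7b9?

Root of Dbm7b9 = Db. The 7th is a minor 7th: Db up a minor 7th → Cb.

Cb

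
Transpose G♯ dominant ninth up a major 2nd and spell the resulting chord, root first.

A# C## E# G# B#

A major 2nd up from G# is A#, so the new chord is A# dominant ninth.
A# — root
C## — major 3rd
E# — perfect 5th
G# — minor 7th
B# — major 9th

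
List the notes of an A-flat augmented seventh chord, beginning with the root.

A-flat augmented seventh: augmented seventh on A♭.
A♭ — root
C — major 3rd
E — augmented 5th
G♭ — minor 7th

A♭ C E G♭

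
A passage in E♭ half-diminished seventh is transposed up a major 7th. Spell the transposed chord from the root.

E♭ up a major 7th → D. New chord: D half-diminished seventh.
- root: D
- minor 3rd: F
- diminished 5th: A♭
- minor 7th: C

D, F, A♭, C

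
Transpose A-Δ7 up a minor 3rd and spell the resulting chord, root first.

A up a minor 3rd → C. New chord: C minor-major seventh.
C — root
Eb — minor 3rd
G — perfect 5th
B — major 7th

C, Eb, G, B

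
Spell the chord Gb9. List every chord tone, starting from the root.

Gb Bb Db Fb Ab

Gb9: dominant ninth on Gb.
Gb — root
Bb — major 3rd
Db — perfect 5th
Fb — minor 7th
Ab — major 9th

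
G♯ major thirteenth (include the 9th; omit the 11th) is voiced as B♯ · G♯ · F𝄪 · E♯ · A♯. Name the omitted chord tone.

The full G♯ major thirteenth chord is G♯, B♯, D♯, F𝄪, A♯, E♯.
Comparing with the voicing, the perfect 5th (5th) — D♯ — is absent.

D♯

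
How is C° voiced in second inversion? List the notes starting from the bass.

In root position, C° is C–Eb–Gb.
Second inversion puts the fifth (Gb) in the bass.

Gb, C, Eb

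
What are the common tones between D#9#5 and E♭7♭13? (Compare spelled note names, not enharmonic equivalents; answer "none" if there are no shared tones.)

D#9#5 = D♯, F𝄪, A𝄪, C♯, E♯.
E♭7♭13 = E♭, G, B♭, D♭, C♭.
Shared: none.

none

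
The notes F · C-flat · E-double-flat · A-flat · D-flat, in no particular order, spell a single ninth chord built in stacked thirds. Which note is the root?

D-flat

Arranged so that each adjacent pair is a third by letter name: D-flat – F – A-flat – C-flat – E-double-flat.
The bottom of that stack, D-flat, is the root (this is D-flat dominant seventh flat nine).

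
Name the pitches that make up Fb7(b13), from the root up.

Fb – Ab – Cb – Ebb – Dbb

Fb7(b13): dominant seventh flat thirteen on Fb.
- root: Fb
- major 3rd: Ab
- perfect 5th: Cb
- minor 7th: Ebb
- minor 13th: Dbb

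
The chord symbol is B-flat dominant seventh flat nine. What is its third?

D

Root of B-flat dominant seventh flat nine = B-flat. The 3rd is a major 3rd: B-flat up a major 3rd → D.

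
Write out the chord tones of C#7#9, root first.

C#  E#  G#  B  D##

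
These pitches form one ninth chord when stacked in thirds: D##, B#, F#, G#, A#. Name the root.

G#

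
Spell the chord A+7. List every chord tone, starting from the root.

A C# E# G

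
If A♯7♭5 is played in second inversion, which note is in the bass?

E

A♯7♭5 in root position is A♯–C𝄪–E–G♯.
Second inversion places the fifth in the bass, which is E.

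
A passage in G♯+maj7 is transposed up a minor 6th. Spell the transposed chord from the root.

E – G# – B# – D#

A minor 6th up from G# is E, so the new chord is E augmented major seventh.
- root: E
- major 3rd: G#
- augmented 5th: B#
- major 7th: D#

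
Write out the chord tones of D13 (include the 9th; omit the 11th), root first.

D  F#  A  C  E  B

D13 is a dominant thirteenth built on D.
- root: D
- major 3rd: F#
- perfect 5th: A
- minor 7th: C
- major 9th: E
- major 13th: B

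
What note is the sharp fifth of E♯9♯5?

Root of E♯9♯5 = E#. The 5th is an augmented 5th: E# up an augmented 5th → B##.

B##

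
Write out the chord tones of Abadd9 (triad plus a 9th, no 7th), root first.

Ab C Eb Bb

Root Ab, quality added-ninth:
- root: Ab
- major 3rd: C
- perfect 5th: Eb
- major 9th: Bb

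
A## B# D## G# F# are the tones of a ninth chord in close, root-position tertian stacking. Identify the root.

Arranged so that each adjacent pair is a third by letter name: G# – B# – D## – F# – A##.
The bottom of that stack, G#, is the root (this is G# dominant seventh sharp nine sharp five).

G#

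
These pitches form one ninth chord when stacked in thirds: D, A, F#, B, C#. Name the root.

Arranged so that each adjacent pair is a third by letter name: B – D – F# – A – C#.
The bottom of that stack, B, is the root (this is B minor ninth).

B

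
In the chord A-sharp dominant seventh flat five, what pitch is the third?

A-sharp dominant seventh flat five is built on A-sharp; its 3rd is a major 3rd above the root.
A third above A uses the letter C, and the major 3rd above A-sharp is C-double-sharp.

C-double-sharp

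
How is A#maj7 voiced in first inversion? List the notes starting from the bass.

A#maj7 = A♯–C𝄪–E♯–G𝄪; first inversion → third (C𝄪) lowest.

C𝄪 E♯ G𝄪 A♯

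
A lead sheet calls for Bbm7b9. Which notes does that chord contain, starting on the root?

B♭ D♭ F A♭ C♭

Bbm7b9: minor seventh flat nine on B♭.
root → B♭
3rd (minor 3rd) → D♭
5th (perfect 5th) → F
7th (minor 7th) → A♭
9th (minor 9th) → C♭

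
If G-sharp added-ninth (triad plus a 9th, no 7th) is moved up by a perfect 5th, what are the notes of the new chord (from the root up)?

G-sharp up a perfect 5th → D-sharp. New chord: D-sharp added-ninth.
- root: D-sharp
- major 3rd: F-double-sharp
- perfect 5th: A-sharp
- major 9th: E-sharp

D-sharp, F-double-sharp, A-sharp, E-sharp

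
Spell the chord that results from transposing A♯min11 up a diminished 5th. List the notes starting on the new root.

A# up a diminished 5th → E. New chord: E minor eleventh.
Root: E
Minor 3rd (3rd): G
Perfect 5th (5th): B
Minor 7th (7th): D
Major 9th (9th): F#
Perfect 11th (11th): A

E G B D F# A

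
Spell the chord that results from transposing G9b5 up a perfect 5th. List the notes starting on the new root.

G up a perfect 5th → D. New chord: D dominant ninth flat five.
root → D
3rd (major 3rd) → F♯
5th (diminished 5th) → A♭
7th (minor 7th) → C
9th (major 9th) → E

D, F♯, A♭, C, E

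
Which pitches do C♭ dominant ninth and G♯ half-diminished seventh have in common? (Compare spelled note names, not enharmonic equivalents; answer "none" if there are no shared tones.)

C♭ dominant ninth = C-flat, E-flat, G-flat, B-double-flat, D-flat.
G♯ half-diminished seventh = G-sharp, B, D, F-sharp.
Shared: none.

none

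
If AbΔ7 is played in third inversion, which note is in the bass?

G

AbΔ7 in root position is Ab–C–Eb–G.
Third inversion places the seventh in the bass, which is G.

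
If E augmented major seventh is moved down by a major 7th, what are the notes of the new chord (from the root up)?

F, A, C-sharp, E

Transposed root: E → F (major 7th down). So we spell F augmented major seventh:
F — root
A — major 3rd
C-sharp — augmented 5th
E — major 7th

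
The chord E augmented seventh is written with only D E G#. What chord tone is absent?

B#

E augmented seventh = E, G#, B#, D. The voicing lacks the 5th (augmented 5th), B#.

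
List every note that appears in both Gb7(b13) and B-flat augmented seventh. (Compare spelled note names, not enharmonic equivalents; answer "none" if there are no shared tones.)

Bb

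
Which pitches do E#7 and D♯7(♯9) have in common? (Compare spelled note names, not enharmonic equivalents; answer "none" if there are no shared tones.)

D#

E#7 = E#, G##, B#, D#.
D♯7(♯9) = D#, F##, A#, C#, E##.
Shared: D#.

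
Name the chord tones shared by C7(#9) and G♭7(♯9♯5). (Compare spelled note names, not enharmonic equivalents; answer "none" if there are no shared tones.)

Bb

C7(#9): C E G Bb D#
G♭7(♯9♯5): Gb Bb D Fb A
Common to both → Bb.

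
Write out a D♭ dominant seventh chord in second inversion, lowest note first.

D♭ dominant seventh = D-flat–F–A-flat–C-flat; second inversion → fifth (A-flat) lowest.

A-flat – C-flat – D-flat – F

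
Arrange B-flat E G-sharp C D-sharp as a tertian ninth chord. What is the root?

C

Stacking in thirds gives C – E – G-sharp – B-flat – D-sharp, so C is the root — C dominant seventh sharp nine sharp five.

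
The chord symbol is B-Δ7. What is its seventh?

Root of B-Δ7 = B. The 7th is a major 7th: B up a major 7th → A#.

A#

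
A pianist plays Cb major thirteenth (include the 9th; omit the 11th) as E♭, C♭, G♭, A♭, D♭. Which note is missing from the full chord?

B♭

The full Cb major thirteenth chord is C♭, E♭, G♭, B♭, D♭, A♭.
Comparing with the voicing, the major 7th (7th) — B♭ — is absent.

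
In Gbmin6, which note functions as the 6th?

Gbmin6 is built on G♭; its 6th is a major 6th above the root.
A sixth above G uses the letter E, and the major 6th above G♭ is E♭.

E♭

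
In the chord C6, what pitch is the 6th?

A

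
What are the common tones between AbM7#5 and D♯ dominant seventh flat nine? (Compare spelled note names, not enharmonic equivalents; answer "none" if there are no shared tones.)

AbM7#5 = Ab, C, E, G.
D♯ dominant seventh flat nine = D#, F##, A#, C#, E.
Shared: E.

E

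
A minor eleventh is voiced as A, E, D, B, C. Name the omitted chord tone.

G

The full A minor eleventh chord is A, C, E, G, B, D.
Comparing with the voicing, the minor 7th (7th) — G — is absent.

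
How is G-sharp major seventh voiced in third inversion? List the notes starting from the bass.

F-double-sharp, G-sharp, B-sharp, D-sharp

In root position, G-sharp major seventh is G-sharp–B-sharp–D-sharp–F-double-sharp.
Third inversion puts the seventh (F-double-sharp) in the bass.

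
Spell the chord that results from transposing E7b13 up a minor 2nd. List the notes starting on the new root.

F A C Eb Db

E up a minor 2nd → F. New chord: F dominant seventh flat thirteen.
root → F
3rd (major 3rd) → A
5th (perfect 5th) → C
7th (minor 7th) → Eb
13th (minor 13th) → Db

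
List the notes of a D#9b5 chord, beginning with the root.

D#9b5: dominant ninth flat five on D♯.
root → D♯
3rd (major 3rd) → F𝄪
5th (diminished 5th) → A
7th (minor 7th) → C♯
9th (major 9th) → E♯

D♯  F𝄪  A  C♯  E♯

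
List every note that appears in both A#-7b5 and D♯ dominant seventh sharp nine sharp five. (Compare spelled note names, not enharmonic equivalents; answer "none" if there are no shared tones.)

C#

A#-7b5 = A#, C#, E, G#.
D♯ dominant seventh sharp nine sharp five = D#, F##, A##, C#, E##.
Shared: C#.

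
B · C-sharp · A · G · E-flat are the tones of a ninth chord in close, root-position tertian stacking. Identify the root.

A

Arranged so that each adjacent pair is a third by letter name: A – C-sharp – E-flat – G – B.
The bottom of that stack, A, is the root (this is A dominant ninth flat five).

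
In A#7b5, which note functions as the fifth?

E

A#7b5 is built on A#; its 5th is a diminished 5th above the root.
A fifth above A uses the letter E, and the diminished 5th above A# is E.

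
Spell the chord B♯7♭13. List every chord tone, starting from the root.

B♯7♭13 is a dominant seventh flat thirteen built on B♯.
Root: B♯
Major 3rd (3rd): D𝄪
Perfect 5th (5th): F𝄪
Minor 7th (7th): A♯
Minor 13th (13th): G♯

B♯  D𝄪  F𝄪  A♯  G♯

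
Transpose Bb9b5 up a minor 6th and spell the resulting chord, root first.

Transposed root: Bb → Gb (minor 6th up). So we spell Gb dominant ninth flat five:
root → Gb
3rd (major 3rd) → Bb
5th (diminished 5th) → Dbb
7th (minor 7th) → Fb
9th (major 9th) → Ab

Gb  Bb  Dbb  Fb  Ab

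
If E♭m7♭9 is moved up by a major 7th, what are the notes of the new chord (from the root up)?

Transposed root: Eb → D (major 7th up). So we spell D minor seventh flat nine:
D — root
F — minor 3rd
A — perfect 5th
C — minor 7th
Eb — minor 9th

D  F  A  C  Eb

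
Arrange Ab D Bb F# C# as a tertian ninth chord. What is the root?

Bb

Stacking in thirds gives Bb – D – F# – Ab – C#, so Bb is the root — Bb dominant seventh sharp nine sharp five.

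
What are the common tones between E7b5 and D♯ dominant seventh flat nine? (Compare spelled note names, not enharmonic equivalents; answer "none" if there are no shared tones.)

E

E7b5 = E, G#, Bb, D.
D♯ dominant seventh flat nine = D#, F##, A#, C#, E.
Shared: E.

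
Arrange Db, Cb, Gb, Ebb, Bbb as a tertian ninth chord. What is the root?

Stacking in thirds gives Cb – Ebb – Gb – Bbb – Db, so Cb is the root — Cb minor ninth.

Cb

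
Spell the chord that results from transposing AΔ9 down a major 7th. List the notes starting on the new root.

Bb  D  F  A  C

A down a major 7th → Bb. New chord: Bb major ninth.
root → Bb
3rd (major 3rd) → D
5th (perfect 5th) → F
7th (major 7th) → A
9th (major 9th) → C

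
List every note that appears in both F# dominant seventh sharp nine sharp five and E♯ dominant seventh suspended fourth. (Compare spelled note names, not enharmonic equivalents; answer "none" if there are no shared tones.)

A-sharp

F# dominant seventh sharp nine sharp five: F-sharp A-sharp C-double-sharp E G-double-sharp
E♯ dominant seventh suspended fourth: E-sharp A-sharp B-sharp D-sharp
Common to both → A-sharp.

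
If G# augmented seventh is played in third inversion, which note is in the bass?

G# augmented seventh = G-sharp–B-sharp–D-double-sharp–F-sharp. Third inversion → seventh in the bass = F-sharp.

F-sharp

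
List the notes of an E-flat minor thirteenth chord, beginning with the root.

E-flat minor thirteenth is a minor thirteenth built on E♭.
root → E♭
3rd (minor 3rd) → G♭
5th (perfect 5th) → B♭
7th (minor 7th) → D♭
9th (major 9th) → F
11th (perfect 11th) → A♭
13th (major 13th) → C

E♭, G♭, B♭, D♭, F, A♭, C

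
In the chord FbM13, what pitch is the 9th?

FbM13 is built on Fb; its 9th is a major 9th above the root.
A second above F uses the letter G, and the major 9th above Fb is Gb.

Gb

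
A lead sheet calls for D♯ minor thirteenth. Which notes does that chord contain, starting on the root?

D♯  F♯  A♯  C♯  E♯  G♯  B♯

D♯ minor thirteenth: minor thirteenth on D♯.
- root: D♯
- minor 3rd: F♯
- perfect 5th: A♯
- minor 7th: C♯
- major 9th: E♯
- perfect 11th: G♯
- major 13th: B♯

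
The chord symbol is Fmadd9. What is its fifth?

C

Root of Fmadd9 = F. The 5th is a perfect 5th: F up a perfect 5th → C.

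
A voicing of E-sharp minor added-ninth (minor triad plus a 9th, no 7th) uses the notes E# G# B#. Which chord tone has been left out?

F##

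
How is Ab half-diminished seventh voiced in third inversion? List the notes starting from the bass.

Ab half-diminished seventh = Ab–Cb–Ebb–Gb; third inversion → seventh (Gb) lowest.

Gb  Ab  Cb  Ebb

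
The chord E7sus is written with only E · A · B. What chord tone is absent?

D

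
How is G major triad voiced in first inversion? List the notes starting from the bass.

In root position, G major triad is G–B–D.
First inversion puts the third (B) in the bass.

B – D – G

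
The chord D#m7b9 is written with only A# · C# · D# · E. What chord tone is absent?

F#

The full D#m7b9 chord is D#, F#, A#, C#, E.
Comparing with the voicing, the minor 3rd (3rd) — F# — is absent.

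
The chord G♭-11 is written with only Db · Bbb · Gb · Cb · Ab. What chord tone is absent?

Fb

The full G♭-11 chord is Gb, Bbb, Db, Fb, Ab, Cb.
Comparing with the voicing, the minor 7th (7th) — Fb — is absent.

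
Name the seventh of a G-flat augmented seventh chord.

Root of G-flat augmented seventh = G-flat. The 7th is a minor 7th: G-flat up a minor 7th → F-flat.

F-flat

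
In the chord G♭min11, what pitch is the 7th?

Root of G♭min11 = G♭. The 7th is a minor 7th: G♭ up a minor 7th → F♭.

F♭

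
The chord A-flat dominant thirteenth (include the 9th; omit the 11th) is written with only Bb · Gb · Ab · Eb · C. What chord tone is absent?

A-flat dominant thirteenth = Ab, C, Eb, Gb, Bb, F. The voicing lacks the 13th (major 13th), F.

F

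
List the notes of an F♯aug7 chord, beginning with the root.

F♯aug7: augmented seventh on F#.
root → F#
3rd (major 3rd) → A#
5th (augmented 5th) → C##
7th (minor 7th) → E

F#  A#  C##  E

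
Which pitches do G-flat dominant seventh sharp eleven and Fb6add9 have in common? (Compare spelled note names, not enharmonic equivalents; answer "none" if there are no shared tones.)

G♭ D♭ F♭

G-flat dominant seventh sharp eleven = G♭, B♭, D♭, F♭, C.
Fb6add9 = F♭, A♭, C♭, D♭, G♭.
Shared: G♭, D♭, F♭.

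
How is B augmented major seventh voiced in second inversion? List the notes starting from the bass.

F##, A#, B, D#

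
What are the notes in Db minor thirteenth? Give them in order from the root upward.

D-flat – F-flat – A-flat – C-flat – E-flat – G-flat – B-flat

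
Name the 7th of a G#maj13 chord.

G#maj13 is built on G#; its 7th is a major 7th above the root.
A seventh above G uses the letter F, and the major 7th above G# is F##.

F##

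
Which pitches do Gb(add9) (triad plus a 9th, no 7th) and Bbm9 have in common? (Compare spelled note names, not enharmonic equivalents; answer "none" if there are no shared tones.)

Bb – Db – Ab

Gb(add9): Gb Bb Db Ab
Bbm9: Bb Db F Ab C
Common to both → Bb, Db, Ab.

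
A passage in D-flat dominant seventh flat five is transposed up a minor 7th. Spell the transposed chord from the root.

Transposed root: Db → Cb (minor 7th up). So we spell Cb dominant seventh flat five:
Cb — root
Eb — major 3rd
Gbb — diminished 5th
Bbb — minor 7th

Cb, Eb, Gbb, Bbb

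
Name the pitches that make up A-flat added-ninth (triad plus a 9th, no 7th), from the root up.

Root A-flat, quality added-ninth:
root → A-flat
3rd (major 3rd) → C
5th (perfect 5th) → E-flat
9th (major 9th) → B-flat

A-flat, C, E-flat, B-flat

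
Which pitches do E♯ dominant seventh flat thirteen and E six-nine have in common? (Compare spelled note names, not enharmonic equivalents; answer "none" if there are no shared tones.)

C-sharp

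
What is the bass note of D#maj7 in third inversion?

C##

D#maj7 in root position is D#–F##–A#–C##.
Third inversion places the seventh in the bass, which is C##.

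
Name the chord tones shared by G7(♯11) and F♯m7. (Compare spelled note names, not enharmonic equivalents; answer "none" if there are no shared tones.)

C#

G7(♯11): G B D F C#
F♯m7: F# A C# E
Common to both → C#.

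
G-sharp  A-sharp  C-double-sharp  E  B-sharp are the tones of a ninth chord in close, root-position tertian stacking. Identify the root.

A-sharp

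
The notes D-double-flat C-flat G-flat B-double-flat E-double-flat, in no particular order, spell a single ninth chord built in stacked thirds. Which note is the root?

C-flat

Arranged so that each adjacent pair is a third by letter name: C-flat – E-double-flat – G-flat – B-double-flat – D-double-flat.
The bottom of that stack, C-flat, is the root (this is C-flat minor seventh flat nine).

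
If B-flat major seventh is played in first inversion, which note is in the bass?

B-flat major seventh in root position is B-flat–D–F–A.
First inversion places the third in the bass, which is D.

D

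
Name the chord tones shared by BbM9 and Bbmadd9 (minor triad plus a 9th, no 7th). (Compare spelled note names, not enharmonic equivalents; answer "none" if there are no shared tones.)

B♭  F  C

BbM9 = B♭, D, F, A, C.
Bbmadd9 = B♭, D♭, F, C.
Shared: B♭, F, C.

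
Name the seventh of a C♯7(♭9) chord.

B

C♯7(♭9) is built on C#; its 7th is a minor 7th above the root.
A seventh above C uses the letter B, and the minor 7th above C# is B.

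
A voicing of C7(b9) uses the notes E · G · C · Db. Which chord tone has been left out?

Bb

The full C7(b9) chord is C, E, G, Bb, Db.
Comparing with the voicing, the minor 7th (7th) — Bb — is absent.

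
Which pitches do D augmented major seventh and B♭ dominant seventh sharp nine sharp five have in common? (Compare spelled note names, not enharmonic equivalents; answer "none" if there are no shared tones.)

D  F-sharp  C-sharp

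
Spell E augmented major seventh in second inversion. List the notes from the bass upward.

E augmented major seventh = E–G#–B#–D#; second inversion → fifth (B#) lowest.

B#, D#, E, G#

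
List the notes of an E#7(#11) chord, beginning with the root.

E#7(#11) is a dominant seventh sharp eleven built on E#.
E# — root
G## — major 3rd
B# — perfect 5th
D# — minor 7th
A## — augmented 11th

E#  G##  B#  D#  A##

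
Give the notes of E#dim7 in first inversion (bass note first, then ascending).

In root position, E#dim7 is E#–G#–B–D.
First inversion puts the third (G#) in the bass.

G#, B, D, E#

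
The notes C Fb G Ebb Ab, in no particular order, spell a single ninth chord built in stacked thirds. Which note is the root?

Stacking in thirds gives Fb – Ab – C – Ebb – G, so Fb is the root — Fb dominant seventh sharp nine sharp five.

Fb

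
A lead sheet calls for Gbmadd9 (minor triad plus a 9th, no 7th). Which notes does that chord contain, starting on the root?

Gb, Bbb, Db, Ab

Root Gb, quality minor added-ninth:
Root: Gb
Minor 3rd (3rd): Bbb
Perfect 5th (5th): Db
Major 9th (9th): Ab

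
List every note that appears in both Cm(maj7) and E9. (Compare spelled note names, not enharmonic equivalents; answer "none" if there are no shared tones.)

B

Cm(maj7) = C, Eb, G, B.
E9 = E, G#, B, D, F#.
Shared: B.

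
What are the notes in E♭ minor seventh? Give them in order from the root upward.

E♭ minor seventh: minor seventh on E-flat.
- root: E-flat
- minor 3rd: G-flat
- perfect 5th: B-flat
- minor 7th: D-flat

E-flat G-flat B-flat D-flat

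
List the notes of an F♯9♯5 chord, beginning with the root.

F♯, A♯, C𝄪, E, G♯

F♯9♯5: dominant ninth sharp five on F♯.
root → F♯
3rd (major 3rd) → A♯
5th (augmented 5th) → C𝄪
7th (minor 7th) → E
9th (major 9th) → G♯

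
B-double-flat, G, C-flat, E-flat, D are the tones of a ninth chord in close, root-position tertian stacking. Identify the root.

Arranged so that each adjacent pair is a third by letter name: C-flat – E-flat – G – B-double-flat – D.
The bottom of that stack, C-flat, is the root (this is C-flat dominant seventh sharp nine sharp five).

C-flat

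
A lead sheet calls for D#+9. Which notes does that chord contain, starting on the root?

D♯  F𝄪  A𝄪  C♯  E♯

D#+9: dominant ninth sharp five on D♯.
Root: D♯
Major 3rd (3rd): F𝄪
Augmented 5th (5th): A𝄪
Minor 7th (7th): C♯
Major 9th (9th): E♯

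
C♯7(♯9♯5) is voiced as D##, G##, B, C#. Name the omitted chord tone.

E#

C♯7(♯9♯5) = C#, E#, G##, B, D##. The voicing lacks the 3rd (major 3rd), E#.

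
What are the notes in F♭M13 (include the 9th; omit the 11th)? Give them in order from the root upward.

Fb  Ab  Cb  Eb  Gb  Db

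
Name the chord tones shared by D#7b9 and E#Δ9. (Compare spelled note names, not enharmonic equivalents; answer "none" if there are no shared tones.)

D#7b9 = D#, F##, A#, C#, E.
E#Δ9 = E#, G##, B#, D##, F##.
Shared: F##.

F##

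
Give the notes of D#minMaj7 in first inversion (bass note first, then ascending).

D#minMaj7 = D#–F#–A#–C##; first inversion → third (F#) lowest.

F#, A#, C##, D#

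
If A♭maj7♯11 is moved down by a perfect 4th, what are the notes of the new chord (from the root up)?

Eb G Bb D A

A perfect 4th down from Ab is Eb, so the new chord is Eb major seventh sharp eleven.
Root: Eb
Major 3rd (3rd): G
Perfect 5th (5th): Bb
Major 7th (7th): D
Augmented 11th (11th): A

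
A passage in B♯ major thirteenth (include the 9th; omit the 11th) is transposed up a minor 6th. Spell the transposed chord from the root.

G# – B# – D# – F## – A# – E#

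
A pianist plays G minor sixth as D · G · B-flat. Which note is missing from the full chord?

E

G minor sixth = G, B-flat, D, E. The voicing lacks the 6th (major 6th), E.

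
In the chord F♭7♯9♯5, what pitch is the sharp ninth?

G

F♭7♯9♯5 is built on Fb; its 9th is an augmented 9th above the root.
A second above F uses the letter G, and the augmented 9th above Fb is G.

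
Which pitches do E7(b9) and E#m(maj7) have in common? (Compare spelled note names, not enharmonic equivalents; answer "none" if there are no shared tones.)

G♯

E7(b9): E G♯ B D F
E#m(maj7): E♯ G♯ B♯ D𝄪
Common to both → G♯.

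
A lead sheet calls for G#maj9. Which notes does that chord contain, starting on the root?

G#  B#  D#  F##  A#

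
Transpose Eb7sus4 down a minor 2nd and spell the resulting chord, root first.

D  G  A  C

A minor 2nd down from E♭ is D, so the new chord is D dominant seventh suspended fourth.
root → D
4th (perfect 4th) → G
5th (perfect 5th) → A
7th (minor 7th) → C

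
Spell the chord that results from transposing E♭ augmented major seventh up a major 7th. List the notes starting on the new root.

D, F#, A#, C#

A major 7th up from Eb is D, so the new chord is D augmented major seventh.
Root: D
Major 3rd (3rd): F#
Augmented 5th (5th): A#
Major 7th (7th): C#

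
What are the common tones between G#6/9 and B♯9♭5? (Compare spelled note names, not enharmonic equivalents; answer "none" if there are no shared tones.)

B♯ A♯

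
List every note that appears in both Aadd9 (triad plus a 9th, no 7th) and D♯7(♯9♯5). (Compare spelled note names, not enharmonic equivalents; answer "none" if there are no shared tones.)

Aadd9: A C# E B
D♯7(♯9♯5): D# F## A## C# E##
Common to both → C#.

C#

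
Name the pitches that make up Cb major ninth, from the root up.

Cb major ninth is a major ninth built on Cb.
- root: Cb
- major 3rd: Eb
- perfect 5th: Gb
- major 7th: Bb
- major 9th: Db

Cb, Eb, Gb, Bb, Db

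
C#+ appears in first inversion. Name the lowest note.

E#

C#+ = C#–E#–G##. First inversion → third in the bass = E#.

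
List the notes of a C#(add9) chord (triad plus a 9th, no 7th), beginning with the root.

C#, E#, G#, D#

Root C#, quality added-ninth:
- root: C#
- major 3rd: E#
- perfect 5th: G#
- major 9th: D#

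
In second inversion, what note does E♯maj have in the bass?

E♯maj in root position is E#–G##–B#.
Second inversion places the fifth in the bass, which is B#.

B#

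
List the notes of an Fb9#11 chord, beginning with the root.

Fb  Ab  Cb  Ebb  Gb  Bb

Root Fb, quality dominant ninth sharp eleven:
Root: Fb
Major 3rd (3rd): Ab
Perfect 5th (5th): Cb
Minor 7th (7th): Ebb
Major 9th (9th): Gb
Augmented 11th (11th): Bb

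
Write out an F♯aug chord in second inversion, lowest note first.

C𝄪, F♯, A♯

In root position, F♯aug is F♯–A♯–C𝄪.
Second inversion puts the fifth (C𝄪) in the bass.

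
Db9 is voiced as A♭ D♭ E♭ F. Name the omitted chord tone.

C♭

The full Db9 chord is D♭, F, A♭, C♭, E♭.
Comparing with the voicing, the minor 7th (7th) — C♭ — is absent.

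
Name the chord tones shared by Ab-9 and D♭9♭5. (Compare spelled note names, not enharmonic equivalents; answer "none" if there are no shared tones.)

Cb Eb

Ab-9: Ab Cb Eb Gb Bb
D♭9♭5: Db F Abb Cb Eb
Common to both → Cb, Eb.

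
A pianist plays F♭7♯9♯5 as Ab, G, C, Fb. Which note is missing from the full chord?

F♭7♯9♯5 = Fb, Ab, C, Ebb, G. The voicing lacks the 7th (minor 7th), Ebb.

Ebb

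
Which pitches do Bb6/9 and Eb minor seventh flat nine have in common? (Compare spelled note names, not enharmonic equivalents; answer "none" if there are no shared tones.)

Bb6/9: Bb D F G C
Eb minor seventh flat nine: Eb Gb Bb Db Fb
Common to both → Bb.

Bb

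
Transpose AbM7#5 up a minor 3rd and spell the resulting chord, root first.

C♭  E♭  G  B♭

Transposed root: A♭ → C♭ (minor 3rd up). So we spell C♭ augmented major seventh:
- root: C♭
- major 3rd: E♭
- augmented 5th: G
- major 7th: B♭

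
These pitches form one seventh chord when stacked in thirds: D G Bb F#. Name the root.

G

Stacking in thirds gives G – Bb – D – F#, so G is the root — G minor-major seventh.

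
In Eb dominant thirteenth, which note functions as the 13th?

C

Eb dominant thirteenth is built on Eb; its 13th is a major 13th above the root.
A sixth above E uses the letter C, and the major 13th above Eb is C.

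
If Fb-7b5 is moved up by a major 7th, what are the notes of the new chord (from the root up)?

F♭ up a major 7th → E♭. New chord: E♭ half-diminished seventh.
Root: E♭
Minor 3rd (3rd): G♭
Diminished 5th (5th): B𝄫
Minor 7th (7th): D♭

E♭ – G♭ – B𝄫 – D♭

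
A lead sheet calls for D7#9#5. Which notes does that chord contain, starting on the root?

D, F#, A#, C, E#

Root D, quality dominant seventh sharp nine sharp five:
- root: D
- major 3rd: F#
- augmented 5th: A#
- minor 7th: C
- augmented 9th: E#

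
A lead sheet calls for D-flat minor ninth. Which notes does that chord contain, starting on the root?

Root D-flat, quality minor ninth:
root → D-flat
3rd (minor 3rd) → F-flat
5th (perfect 5th) → A-flat
7th (minor 7th) → C-flat
9th (major 9th) → E-flat

D-flat, F-flat, A-flat, C-flat, E-flat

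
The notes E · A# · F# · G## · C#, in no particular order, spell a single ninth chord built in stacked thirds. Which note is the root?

Stacking in thirds gives F# – A# – C# – E – G##, so F# is the root — F# dominant seventh sharp nine.

F#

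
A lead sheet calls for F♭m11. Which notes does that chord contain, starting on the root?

F♭m11: minor eleventh on F♭.
Root: F♭
Minor 3rd (3rd): A𝄫
Perfect 5th (5th): C♭
Minor 7th (7th): E𝄫
Major 9th (9th): G♭
Perfect 11th (11th): B𝄫

F♭, A𝄫, C♭, E𝄫, G♭, B𝄫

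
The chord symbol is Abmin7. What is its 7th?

Root of Abmin7 = A♭. The 7th is a minor 7th: A♭ up a minor 7th → G♭.

G♭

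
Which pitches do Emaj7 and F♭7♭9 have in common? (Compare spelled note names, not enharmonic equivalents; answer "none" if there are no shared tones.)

none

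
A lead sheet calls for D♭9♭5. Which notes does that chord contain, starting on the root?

Db, F, Abb, Cb, Eb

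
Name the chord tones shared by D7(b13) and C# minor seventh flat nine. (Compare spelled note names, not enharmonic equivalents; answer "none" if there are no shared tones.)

D7(b13) = D, F#, A, C, Bb.
C# minor seventh flat nine = C#, E, G#, B, D.
Shared: D.

D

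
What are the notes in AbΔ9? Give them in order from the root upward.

A♭ – C – E♭ – G – B♭

Root A♭, quality major ninth:
A♭ — root
C — major 3rd
E♭ — perfect 5th
G — major 7th
B♭ — major 9th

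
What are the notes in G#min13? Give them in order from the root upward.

G#  B  D#  F#  A#  C#  E#

G#min13 is a minor thirteenth built on G#.
Root: G#
Minor 3rd (3rd): B
Perfect 5th (5th): D#
Minor 7th (7th): F#
Major 9th (9th): A#
Perfect 11th (11th): C#
Major 13th (13th): E#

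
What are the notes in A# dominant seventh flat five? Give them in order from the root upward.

A-sharp, C-double-sharp, E, G-sharp

A# dominant seventh flat five is a dominant seventh flat five built on A-sharp.
root → A-sharp
3rd (major 3rd) → C-double-sharp
5th (diminished 5th) → E
7th (minor 7th) → G-sharp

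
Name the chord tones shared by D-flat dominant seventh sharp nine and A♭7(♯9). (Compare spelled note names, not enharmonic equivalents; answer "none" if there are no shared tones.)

D-flat dominant seventh sharp nine: Db F Ab Cb E
A♭7(♯9): Ab C Eb Gb B
Common to both → Ab.

Ab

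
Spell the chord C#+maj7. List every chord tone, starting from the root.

C# E# G## B#

Root C#, quality augmented major seventh:
Root: C#
Major 3rd (3rd): E#
Augmented 5th (5th): G##
Major 7th (7th): B#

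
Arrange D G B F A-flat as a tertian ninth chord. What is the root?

G

Stacking in thirds gives G – B – D – F – A-flat, so G is the root — G dominant seventh flat nine.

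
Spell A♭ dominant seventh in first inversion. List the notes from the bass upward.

C  E-flat  G-flat  A-flat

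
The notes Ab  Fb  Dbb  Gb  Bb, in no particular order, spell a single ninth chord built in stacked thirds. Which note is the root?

Arranged so that each adjacent pair is a third by letter name: Gb – Bb – Dbb – Fb – Ab.
The bottom of that stack, Gb, is the root (this is Gb dominant ninth flat five).

Gb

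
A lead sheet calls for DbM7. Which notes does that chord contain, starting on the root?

D♭ F A♭ C

Root D♭, quality major seventh:
Root: D♭
Major 3rd (3rd): F
Perfect 5th (5th): A♭
Major 7th (7th): C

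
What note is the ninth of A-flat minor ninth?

B-flat

A-flat minor ninth is built on A-flat; its 9th is a major 9th above the root.
A second above A uses the letter B, and the major 9th above A-flat is B-flat.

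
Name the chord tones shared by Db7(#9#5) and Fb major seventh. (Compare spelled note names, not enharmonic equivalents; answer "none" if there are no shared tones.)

C♭

Db7(#9#5): D♭ F A C♭ E
Fb major seventh: F♭ A♭ C♭ E♭
Common to both → C♭.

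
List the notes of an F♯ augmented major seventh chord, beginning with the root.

F-sharp A-sharp C-double-sharp E-sharp

Root F-sharp, quality augmented major seventh:
- root: F-sharp
- major 3rd: A-sharp
- augmented 5th: C-double-sharp
- major 7th: E-sharp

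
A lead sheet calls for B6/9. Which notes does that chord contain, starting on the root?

B  D#  F#  G#  C#

B6/9: six-nine on B.
- root: B
- major 3rd: D#
- perfect 5th: F#
- major 6th: G#
- major 9th: C#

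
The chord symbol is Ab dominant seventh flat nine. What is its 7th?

Gb

Root of Ab dominant seventh flat nine = Ab. The 7th is a minor 7th: Ab up a minor 7th → Gb.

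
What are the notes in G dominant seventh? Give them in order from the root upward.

G, B, D, F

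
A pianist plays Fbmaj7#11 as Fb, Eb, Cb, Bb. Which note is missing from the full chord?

The full Fbmaj7#11 chord is Fb, Ab, Cb, Eb, Bb.
Comparing with the voicing, the major 3rd (3rd) — Ab — is absent.

Ab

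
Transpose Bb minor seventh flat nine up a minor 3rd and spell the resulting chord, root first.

Db, Fb, Ab, Cb, Ebb

Bb up a minor 3rd → Db. New chord: Db minor seventh flat nine.
- root: Db
- minor 3rd: Fb
- perfect 5th: Ab
- minor 7th: Cb
- minor 9th: Ebb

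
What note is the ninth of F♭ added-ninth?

Root of F♭ added-ninth = F-flat. The 9th is a major 9th: F-flat up a major 9th → G-flat.

G-flat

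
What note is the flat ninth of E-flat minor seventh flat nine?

E-flat minor seventh flat nine is built on E-flat; its 9th is a minor 9th above the root.
A second above E uses the letter F, and the minor 9th above E-flat is F-flat.

F-flat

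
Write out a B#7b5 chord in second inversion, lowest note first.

F#, A#, B#, D##

B#7b5 = B#–D##–F#–A#; second inversion → fifth (F#) lowest.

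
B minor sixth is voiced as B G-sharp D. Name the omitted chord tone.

The full B minor sixth chord is B, D, F-sharp, G-sharp.
Comparing with the voicing, the perfect 5th (5th) — F-sharp — is absent.

F-sharp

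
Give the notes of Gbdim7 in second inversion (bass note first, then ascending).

D𝄫, F𝄫, G♭, B𝄫

Gbdim7 = G♭–B𝄫–D𝄫–F𝄫; second inversion → fifth (D𝄫) lowest.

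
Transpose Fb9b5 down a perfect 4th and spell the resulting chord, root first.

Cb, Eb, Gbb, Bbb, Db

Transposed root: Fb → Cb (perfect 4th down). So we spell Cb dominant ninth flat five:
root → Cb
3rd (major 3rd) → Eb
5th (diminished 5th) → Gbb
7th (minor 7th) → Bbb
9th (major 9th) → Db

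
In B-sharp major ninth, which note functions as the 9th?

C##

Root of B-sharp major ninth = B#. The 9th is a major 9th: B# up a major 9th → C##.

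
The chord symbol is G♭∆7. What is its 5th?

Db

G♭∆7 is built on Gb; its 5th is a perfect 5th above the root.
A fifth above G uses the letter D, and the perfect 5th above Gb is Db.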